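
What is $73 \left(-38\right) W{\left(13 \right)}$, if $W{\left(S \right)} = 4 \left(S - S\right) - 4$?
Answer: $11096$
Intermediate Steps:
$W{\left(S \right)} = -4$ ($W{\left(S \right)} = 4 \cdot 0 - 4 = 0 - 4 = -4$)
$73 \left(-38\right) W{\left(13 \right)} = 73 \left(-38\right) \left(-4\right) = \left(-2774\right) \left(-4\right) = 11096$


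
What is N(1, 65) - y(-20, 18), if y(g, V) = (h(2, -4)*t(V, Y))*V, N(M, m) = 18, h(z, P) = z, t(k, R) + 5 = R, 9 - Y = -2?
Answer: -198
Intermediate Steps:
Y = 11 (Y = 9 - 1*(-2) = 9 + 2 = 11)
t(k, R) = -5 + R
y(g, V) = 12*V (y(g, V) = (2*(-5 + 11))*V = (2*6)*V = 12*V)
N(1, 65) - y(-20, 18) = 18 - 12*18 = 18 - 1*216 = 18 - 216 = -198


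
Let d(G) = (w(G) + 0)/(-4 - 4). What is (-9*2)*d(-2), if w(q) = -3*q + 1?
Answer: 63/4 ≈ 15.750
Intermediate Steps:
w(q) = 1 - 3*q
d(G) = -⅛ + 3*G/8 (d(G) = ((1 - 3*G) + 0)/(-4 - 4) = (1 - 3*G)/(-8) = (1 - 3*G)*(-⅛) = -⅛ + 3*G/8)
(-9*2)*d(-2) = (-9*2)*(-⅛ + (3/8)*(-2)) = -18*(-⅛ - ¾) = -18*(-7/8) = 63/4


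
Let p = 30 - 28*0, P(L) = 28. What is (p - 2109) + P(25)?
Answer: -2051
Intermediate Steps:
p = 30 (p = 30 + 0 = 30)
(p - 2109) + P(25) = (30 - 2109) + 28 = -2079 + 28 = -2051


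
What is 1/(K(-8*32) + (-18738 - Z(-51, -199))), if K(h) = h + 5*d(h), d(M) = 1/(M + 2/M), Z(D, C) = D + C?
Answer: -32769/614222776 ≈ -5.3350e-5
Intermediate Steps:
Z(D, C) = C + D
K(h) = h + 5*h/(2 + h**2) (K(h) = h + 5*(h/(2 + h**2)) = h + 5*h/(2 + h**2))
1/(K(-8*32) + (-18738 - Z(-51, -199))) = 1/((-8*32)*(7 + (-8*32)**2)/(2 + (-8*32)**2) + (-18738 - (-199 - 51))) = 1/(-256*(7 + (-256)**2)/(2 + (-256)**2) + (-18738 - 1*(-250))) = 1/(-256*(7 + 65536)/(2 + 65536) + (-18738 + 250)) = 1/(-256*65543/65538 - 18488) = 1/(-256*1/65538*65543 - 18488) = 1/(-8389504/32769 - 18488) = 1/(-614222776/32769) = -32769/614222776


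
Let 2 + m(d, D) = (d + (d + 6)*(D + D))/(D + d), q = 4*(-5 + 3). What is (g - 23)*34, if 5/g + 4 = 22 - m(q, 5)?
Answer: -12257/16 ≈ -766.06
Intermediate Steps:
q = -8 (q = 4*(-2) = -8)
m(d, D) = -2 + (d + 2*D*(6 + d))/(D + d) (m(d, D) = -2 + (d + (d + 6)*(D + D))/(D + d) = -2 + (d + (6 + d)*(2*D))/(D + d) = -2 + (d + 2*D*(6 + d))/(D + d))
g = 15/32 (g = 5/(-4 + (22 - (-1*(-8) + 10*5 + 2*5*(-8))/(5 - 8))) = 5/(-4 + (22 - (8 + 50 - 80)/(-3))) = 5/(-4 + (22 - (-1)*(-22)/3)) = 5/(-4 + (22 - 1*22/3)) = 5/(-4 + (22 - 22/3)) = 5/(-4 + 44/3) = 5/(32/3) = 5*(3/32) = 15/32 ≈ 0.46875)
(g - 23)*34 = (15/32 - 23)*34 = -721/32*34 = -12257/16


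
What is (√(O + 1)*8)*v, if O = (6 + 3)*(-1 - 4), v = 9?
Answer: 144*I*√11 ≈ 477.59*I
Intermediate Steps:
O = -45 (O = 9*(-5) = -45)
(√(O + 1)*8)*v = (√(-45 + 1)*8)*9 = (√(-44)*8)*9 = ((2*I*√11)*8)*9 = (16*I*√11)*9 = 144*I*√11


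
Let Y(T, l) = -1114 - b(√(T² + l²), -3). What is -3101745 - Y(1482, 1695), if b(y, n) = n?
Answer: -3100634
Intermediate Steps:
Y(T, l) = -1111 (Y(T, l) = -1114 - 1*(-3) = -1114 + 3 = -1111)
-3101745 - Y(1482, 1695) = -3101745 - 1*(-1111) = -3101745 + 1111 = -3100634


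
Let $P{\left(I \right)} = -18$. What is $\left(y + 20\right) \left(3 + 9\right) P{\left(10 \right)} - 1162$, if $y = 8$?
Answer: $-7210$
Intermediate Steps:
$\left(y + 20\right) \left(3 + 9\right) P{\left(10 \right)} - 1162 = \left(8 + 20\right) \left(3 + 9\right) \left(-18\right) - 1162 = 28 \cdot 12 \left(-18\right) - 1162 = 336 \left(-18\right) - 1162 = -6048 - 1162 = -7210$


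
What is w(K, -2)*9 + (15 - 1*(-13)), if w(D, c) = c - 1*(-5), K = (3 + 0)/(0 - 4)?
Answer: 55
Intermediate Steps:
K = -¾ (K = 3/(-4) = 3*(-¼) = -¾ ≈ -0.75000)
w(D, c) = 5 + c (w(D, c) = c + 5 = 5 + c)
w(K, -2)*9 + (15 - 1*(-13)) = (5 - 2)*9 + (15 - 1*(-13)) = 3*9 + (15 + 13) = 27 + 28 = 55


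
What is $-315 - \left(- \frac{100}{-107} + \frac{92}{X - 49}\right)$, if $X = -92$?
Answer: $- \frac{4756661}{15087} \approx -315.28$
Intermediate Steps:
$-315 - \left(- \frac{100}{-107} + \frac{92}{X - 49}\right) = -315 - \left(- \frac{100}{-107} + \frac{92}{-92 - 49}\right) = -315 - \left(\left(-100\right) \left(- \frac{1}{107}\right) + \frac{92}{-141}\right) = -315 - \left(\frac{100}{107} + 92 \left(- \frac{1}{141}\right)\right) = -315 - \left(\frac{100}{107} - \frac{92}{141}\right) = -315 - \frac{4256}{15087} = - \frac{4756661}{15087}$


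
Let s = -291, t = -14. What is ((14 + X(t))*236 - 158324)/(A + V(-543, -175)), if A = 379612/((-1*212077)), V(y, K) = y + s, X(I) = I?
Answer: 16788439474/88625915 ≈ 189.43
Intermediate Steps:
V(y, K) = -291 + y (V(y, K) = y - 291 = -291 + y)
A = -379612/212077 (A = 379612/(-212077) = 379612*(-1/212077) = -379612/212077 ≈ -1.7900)
((14 + X(t))*236 - 158324)/(A + V(-543, -175)) = ((14 - 14)*236 - 158324)/(-379612/212077 + (-291 - 543)) = (0*236 - 158324)/(-379612/212077 - 834) = (0 - 158324)/(-177251830/212077) = -158324*(-212077/177251830) = 16788439474/88625915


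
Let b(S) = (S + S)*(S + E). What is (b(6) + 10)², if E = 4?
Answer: 16900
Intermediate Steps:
b(S) = 2*S*(4 + S) (b(S) = (S + S)*(S + 4) = (2*S)*(4 + S) = 2*S*(4 + S))
(b(6) + 10)² = (2*6*(4 + 6) + 10)² = (2*6*10 + 10)² = (120 + 10)² = 130² = 16900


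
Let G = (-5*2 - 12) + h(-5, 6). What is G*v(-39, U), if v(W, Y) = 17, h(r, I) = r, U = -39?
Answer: -459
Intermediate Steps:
G = -27 (G = (-5*2 - 12) - 5 = (-10 - 12) - 5 = -22 - 5 = -27)
G*v(-39, U) = -27*17 = -459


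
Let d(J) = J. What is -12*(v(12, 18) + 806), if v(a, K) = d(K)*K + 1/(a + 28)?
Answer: -135603/10 ≈ -13560.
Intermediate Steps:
v(a, K) = K**2 + 1/(28 + a) (v(a, K) = K*K + 1/(a + 28) = K**2 + 1/(28 + a))
-12*(v(12, 18) + 806) = -12*((1 + 28*18**2 + 12*18**2)/(28 + 12) + 806) = -12*((1 + 28*324 + 12*324)/40 + 806) = -12*((1 + 9072 + 3888)/40 + 806) = -12*((1/40)*12961 + 806) = -12*(12961/40 + 806) = -12*45201/40 = -135603/10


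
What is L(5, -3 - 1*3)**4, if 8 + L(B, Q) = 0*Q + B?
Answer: 81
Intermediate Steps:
L(B, Q) = -8 + B (L(B, Q) = -8 + (0*Q + B) = -8 + (0 + B) = -8 + B)
L(5, -3 - 1*3)**4 = (-8 + 5)**4 = (-3)**4 = 81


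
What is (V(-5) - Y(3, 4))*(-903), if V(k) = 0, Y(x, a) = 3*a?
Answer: 10836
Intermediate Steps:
(V(-5) - Y(3, 4))*(-903) = (0 - 3*4)*(-903) = (0 - 1*12)*(-903) = (0 - 12)*(-903) = -12*(-903) = 10836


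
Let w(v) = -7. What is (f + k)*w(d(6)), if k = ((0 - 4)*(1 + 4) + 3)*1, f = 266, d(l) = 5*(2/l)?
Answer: -1743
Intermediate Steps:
d(l) = 10/l
k = -17 (k = (-4*5 + 3)*1 = (-20 + 3)*1 = -17*1 = -17)
(f + k)*w(d(6)) = (266 - 17)*(-7) = 249*(-7) = -1743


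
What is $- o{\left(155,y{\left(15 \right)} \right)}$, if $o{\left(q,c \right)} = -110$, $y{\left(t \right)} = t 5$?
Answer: $110$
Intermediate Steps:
$y{\left(t \right)} = 5 t$
$- o{\left(155,y{\left(15 \right)} \right)} = \left(-1\right) \left(-110\right) = 110$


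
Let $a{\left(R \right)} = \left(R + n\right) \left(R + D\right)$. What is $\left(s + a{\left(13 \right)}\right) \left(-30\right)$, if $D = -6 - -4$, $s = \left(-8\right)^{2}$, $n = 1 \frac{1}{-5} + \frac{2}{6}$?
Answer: $-6254$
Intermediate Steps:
$n = \frac{2}{15}$ ($n = 1 \left(- \frac{1}{5}\right) + 2 \cdot \frac{1}{6} = - \frac{1}{5} + \frac{1}{3} = \frac{2}{15} \approx 0.13333$)
$s = 64$
$D = -2$ ($D = -6 + 4 = -2$)
$a{\left(R \right)} = \left(-2 + R\right) \left(\frac{2}{15} + R\right)$ ($a{\left(R \right)} = \left(R + \frac{2}{15}\right) \left(R - 2\right) = \left(\frac{2}{15} + R\right) \left(-2 + R\right) = \left(-2 + R\right) \left(\frac{2}{15} + R\right)$)
$\left(s + a{\left(13 \right)}\right) \left(-30\right) = \left(64 - \left(\frac{368}{15} - 169\right)\right) \left(-30\right) = \left(64 - - \frac{2167}{15}\right) \left(-30\right) = \left(64 + \frac{2167}{15}\right) \left(-30\right) = \frac{3127}{15} \left(-30\right) = -6254$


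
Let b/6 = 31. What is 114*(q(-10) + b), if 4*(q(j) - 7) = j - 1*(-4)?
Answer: 21831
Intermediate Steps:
b = 186 (b = 6*31 = 186)
q(j) = 8 + j/4 (q(j) = 7 + (j - 1*(-4))/4 = 7 + (j + 4)/4 = 7 + (4 + j)/4 = 7 + (1 + j/4) = 8 + j/4)
114*(q(-10) + b) = 114*((8 + (1/4)*(-10)) + 186) = 114*((8 - 5/2) + 186) = 114*(11/2 + 186) = 114*(383/2) = 21831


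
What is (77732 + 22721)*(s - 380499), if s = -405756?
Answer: -78981673515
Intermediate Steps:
(77732 + 22721)*(s - 380499) = (77732 + 22721)*(-405756 - 380499) = 100453*(-786255) = -78981673515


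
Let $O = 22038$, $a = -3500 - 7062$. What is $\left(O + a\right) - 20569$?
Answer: $-9093$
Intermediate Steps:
$a = -10562$ ($a = -3500 - 7062 = -10562$)
$\left(O + a\right) - 20569 = \left(22038 - 10562\right) - 20569 = 11476 - 20569 = -9093$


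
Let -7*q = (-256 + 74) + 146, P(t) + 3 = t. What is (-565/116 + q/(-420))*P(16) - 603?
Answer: -18941309/28420 ≈ -666.48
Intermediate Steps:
P(t) = -3 + t
q = 36/7 (q = -((-256 + 74) + 146)/7 = -(-182 + 146)/7 = -1/7*(-36) = 36/7 ≈ 5.1429)
(-565/116 + q/(-420))*P(16) - 603 = (-565/116 + (36/7)/(-420))*(-3 + 16) - 603 = (-565*1/116 + (36/7)*(-1/420))*13 - 603 = (-565/116 - 3/245)*13 - 603 = -138773/28420*13 - 603 = -1804049/28420 - 603 = -18941309/28420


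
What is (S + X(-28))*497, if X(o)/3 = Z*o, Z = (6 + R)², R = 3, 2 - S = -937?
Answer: -2914905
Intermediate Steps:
S = 939 (S = 2 - 1*(-937) = 2 + 937 = 939)
Z = 81 (Z = (6 + 3)² = 9² = 81)
X(o) = 243*o (X(o) = 3*(81*o) = 243*o)
(S + X(-28))*497 = (939 + 243*(-28))*497 = (939 - 6804)*497 = -5865*497 = -2914905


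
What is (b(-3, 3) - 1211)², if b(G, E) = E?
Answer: 1459264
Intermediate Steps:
(b(-3, 3) - 1211)² = (3 - 1211)² = (-1208)² = 1459264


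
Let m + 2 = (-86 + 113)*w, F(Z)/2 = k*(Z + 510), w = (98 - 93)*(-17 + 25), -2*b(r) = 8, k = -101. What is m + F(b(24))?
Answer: -101134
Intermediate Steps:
b(r) = -4 (b(r) = -½*8 = -4)
w = 40 (w = 5*8 = 40)
F(Z) = -103020 - 202*Z (F(Z) = 2*(-101*(Z + 510)) = 2*(-101*(510 + Z)) = 2*(-51510 - 101*Z) = -103020 - 202*Z)
m = 1078 (m = -2 + (-86 + 113)*40 = -2 + 27*40 = -2 + 1080 = 1078)
m + F(b(24)) = 1078 + (-103020 - 202*(-4)) = 1078 + (-103020 + 808) = 1078 - 102212 = -101134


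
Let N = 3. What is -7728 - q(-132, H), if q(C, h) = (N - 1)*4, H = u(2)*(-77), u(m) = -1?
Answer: -7736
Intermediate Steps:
H = 77 (H = -1*(-77) = 77)
q(C, h) = 8 (q(C, h) = (3 - 1)*4 = 2*4 = 8)
-7728 - q(-132, H) = -7728 - 1*8 = -7728 - 8 = -7736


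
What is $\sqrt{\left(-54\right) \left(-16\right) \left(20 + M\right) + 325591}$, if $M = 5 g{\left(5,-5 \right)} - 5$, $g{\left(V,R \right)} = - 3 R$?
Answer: $\sqrt{403351} \approx 635.1$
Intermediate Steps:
$M = 70$ ($M = 5 \left(\left(-3\right) \left(-5\right)\right) - 5 = 5 \cdot 15 - 5 = 75 - 5 = 70$)
$\sqrt{\left(-54\right) \left(-16\right) \left(20 + M\right) + 325591} = \sqrt{\left(-54\right) \left(-16\right) \left(20 + 70\right) + 325591} = \sqrt{864 \cdot 90 + 325591} = \sqrt{77760 + 325591} = \sqrt{403351}$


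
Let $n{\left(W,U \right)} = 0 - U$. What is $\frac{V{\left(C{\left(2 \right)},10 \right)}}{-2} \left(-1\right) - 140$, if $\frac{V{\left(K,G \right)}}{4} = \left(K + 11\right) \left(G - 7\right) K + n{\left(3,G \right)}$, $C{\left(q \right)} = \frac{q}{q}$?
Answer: $-88$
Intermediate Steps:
$n{\left(W,U \right)} = - U$
$C{\left(q \right)} = 1$
$V{\left(K,G \right)} = - 4 G + 4 K \left(-7 + G\right) \left(11 + K\right)$ ($V{\left(K,G \right)} = 4 \left(\left(K + 11\right) \left(G - 7\right) K - G\right) = 4 \left(\left(11 + K\right) \left(-7 + G\right) K - G\right) = 4 \left(\left(-7 + G\right) \left(11 + K\right) K - G\right) = 4 \left(K \left(-7 + G\right) \left(11 + K\right) - G\right) = 4 \left(- G + K \left(-7 + G\right) \left(11 + K\right)\right) = - 4 G + 4 K \left(-7 + G\right) \left(11 + K\right)$)
$\frac{V{\left(C{\left(2 \right)},10 \right)}}{-2} \left(-1\right) - 140 = \frac{\left(-308\right) 1 - 28 \cdot 1^{2} - 40 + 4 \cdot 10 \cdot 1^{2} + 44 \cdot 10 \cdot 1}{-2} \left(-1\right) - 140 = \left(-308 - 28 - 40 + 4 \cdot 10 \cdot 1 + 440\right) \left(- \frac{1}{2}\right) \left(-1\right) - 140 = \left(-308 - 28 - 40 + 40 + 440\right) \left(- \frac{1}{2}\right) \left(-1\right) - 140 = 104 \left(- \frac{1}{2}\right) \left(-1\right) - 140 = \left(-52\right) \left(-1\right) - 140 = 52 - 140 = -88$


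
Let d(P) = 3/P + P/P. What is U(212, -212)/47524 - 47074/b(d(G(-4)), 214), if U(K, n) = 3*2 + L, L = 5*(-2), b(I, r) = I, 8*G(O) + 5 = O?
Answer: 1677858577/59405 ≈ 28244.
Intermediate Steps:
G(O) = -5/8 + O/8
d(P) = 1 + 3/P (d(P) = 3/P + 1 = 1 + 3/P)
L = -10
U(K, n) = -4 (U(K, n) = 3*2 - 10 = 6 - 10 = -4)
U(212, -212)/47524 - 47074/b(d(G(-4)), 214) = -4/47524 - 47074*(-5/8 + (⅛)*(-4))/(3 + (-5/8 + (⅛)*(-4))) = -4*1/47524 - 47074*(-5/8 - ½)/(3 + (-5/8 - ½)) = -1/11881 - 47074*(-9/(8*(3 - 9/8))) = -1/11881 - 47074/((-8/9*15/8)) = -1/11881 - 47074/(-5/3) = -1/11881 - 47074*(-⅗) = -1/11881 + 141222/5 = 1677858577/59405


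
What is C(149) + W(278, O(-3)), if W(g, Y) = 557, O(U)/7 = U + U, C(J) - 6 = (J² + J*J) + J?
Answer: 45114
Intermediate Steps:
C(J) = 6 + J + 2*J² (C(J) = 6 + ((J² + J*J) + J) = 6 + ((J² + J²) + J) = 6 + (2*J² + J) = 6 + (J + 2*J²) = 6 + J + 2*J²)
O(U) = 14*U (O(U) = 7*(U + U) = 7*(2*U) = 14*U)
C(149) + W(278, O(-3)) = (6 + 149 + 2*149²) + 557 = (6 + 149 + 2*22201) + 557 = (6 + 149 + 44402) + 557 = 44557 + 557 = 45114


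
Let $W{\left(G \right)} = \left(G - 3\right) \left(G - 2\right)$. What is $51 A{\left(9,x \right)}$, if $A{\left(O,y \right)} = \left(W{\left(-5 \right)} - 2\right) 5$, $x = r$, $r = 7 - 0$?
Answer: $13770$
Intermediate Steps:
$W{\left(G \right)} = \left(-3 + G\right) \left(-2 + G\right)$
$r = 7$ ($r = 7 + 0 = 7$)
$x = 7$
$A{\left(O,y \right)} = 270$ ($A{\left(O,y \right)} = \left(\left(6 + \left(-5\right)^{2} - -25\right) - 2\right) 5 = \left(\left(6 + 25 + 25\right) - 2\right) 5 = \left(56 - 2\right) 5 = 54 \cdot 5 = 270$)
$51 A{\left(9,x \right)} = 51 \cdot 270 = 13770$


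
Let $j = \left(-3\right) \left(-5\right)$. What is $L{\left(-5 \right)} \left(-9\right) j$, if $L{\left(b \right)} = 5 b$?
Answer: $3375$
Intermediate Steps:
$j = 15$
$L{\left(-5 \right)} \left(-9\right) j = 5 \left(-5\right) \left(-9\right) 15 = \left(-25\right) \left(-9\right) 15 = 225 \cdot 15 = 3375$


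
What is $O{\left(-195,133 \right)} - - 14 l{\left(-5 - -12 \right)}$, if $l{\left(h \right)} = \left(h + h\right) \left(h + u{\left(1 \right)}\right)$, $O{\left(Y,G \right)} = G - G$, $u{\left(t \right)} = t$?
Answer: $1568$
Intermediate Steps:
$O{\left(Y,G \right)} = 0$
$l{\left(h \right)} = 2 h \left(1 + h\right)$ ($l{\left(h \right)} = \left(h + h\right) \left(h + 1\right) = 2 h \left(1 + h\right)$)
$O{\left(-195,133 \right)} - - 14 l{\left(-5 - -12 \right)} = 0 - - 14 \cdot 2 \left(-5 - -12\right) \left(1 - -7\right) = 0 - - 14 \cdot 2 \left(-5 + 12\right) \left(1 + \left(-5 + 12\right)\right) = 0 - - 14 \cdot 2 \cdot 7 \left(1 + 7\right) = 0 - - 14 \cdot 2 \cdot 7 \cdot 8 = 0 - \left(-14\right) 112 = 0 - -1568 = 0 + 1568 = 1568$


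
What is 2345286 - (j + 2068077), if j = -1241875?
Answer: 1519084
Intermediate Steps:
2345286 - (j + 2068077) = 2345286 - (-1241875 + 2068077) = 2345286 - 1*826202 = 2345286 - 826202 = 1519084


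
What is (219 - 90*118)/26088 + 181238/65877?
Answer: 1347650089/572866392 ≈ 2.3525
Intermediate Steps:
(219 - 90*118)/26088 + 181238/65877 = (219 - 10620)*(1/26088) + 181238*(1/65877) = -10401*1/26088 + 181238/65877 = -3467/8696 + 181238/65877 = 1347650089/572866392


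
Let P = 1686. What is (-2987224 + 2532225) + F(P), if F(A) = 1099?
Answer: -453900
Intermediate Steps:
(-2987224 + 2532225) + F(P) = (-2987224 + 2532225) + 1099 = -454999 + 1099 = -453900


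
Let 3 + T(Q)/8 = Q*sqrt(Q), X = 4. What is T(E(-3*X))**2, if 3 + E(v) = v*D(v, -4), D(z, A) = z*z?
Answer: -331948856448 + 664704*I*sqrt(1731) ≈ -3.3195e+11 + 2.7655e+7*I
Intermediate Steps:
D(z, A) = z**2
E(v) = -3 + v**3 (E(v) = -3 + v*v**2 = -3 + v**3)
T(Q) = -24 + 8*Q**(3/2) (T(Q) = -24 + 8*(Q*sqrt(Q)) = -24 + 8*Q**(3/2))
T(E(-3*X))**2 = (-24 + 8*(-3 + (-3*4)**3)**(3/2))**2 = (-24 + 8*(-3 + (-12)**3)**(3/2))**2 = (-24 + 8*(-3 - 1728)**(3/2))**2 = (-24 + 8*(-1731)**(3/2))**2 = (-24 + 8*(-1731*I*sqrt(1731)))**2 = (-24 - 13848*I*sqrt(1731))**2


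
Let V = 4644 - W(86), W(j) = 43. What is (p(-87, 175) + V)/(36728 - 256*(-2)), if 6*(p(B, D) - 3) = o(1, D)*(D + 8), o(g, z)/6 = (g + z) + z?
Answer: 3623/1960 ≈ 1.8485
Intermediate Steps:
o(g, z) = 6*g + 12*z (o(g, z) = 6*((g + z) + z) = 6*(g + 2*z) = 6*g + 12*z)
p(B, D) = 3 + (6 + 12*D)*(8 + D)/6 (p(B, D) = 3 + ((6*1 + 12*D)*(D + 8))/6 = 3 + ((6 + 12*D)*(8 + D))/6 = 3 + (6 + 12*D)*(8 + D)/6)
V = 4601 (V = 4644 - 1*43 = 4644 - 43 = 4601)
(p(-87, 175) + V)/(36728 - 256*(-2)) = ((11 + 2*175² + 17*175) + 4601)/(36728 - 256*(-2)) = ((11 + 2*30625 + 2975) + 4601)/(36728 + 512) = ((11 + 61250 + 2975) + 4601)/37240 = (64236 + 4601)*(1/37240) = 68837*(1/37240) = 3623/1960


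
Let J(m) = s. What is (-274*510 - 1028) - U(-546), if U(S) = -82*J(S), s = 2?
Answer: -140604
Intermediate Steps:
J(m) = 2
U(S) = -164 (U(S) = -82*2 = -164)
(-274*510 - 1028) - U(-546) = (-274*510 - 1028) - 1*(-164) = (-139740 - 1028) + 164 = -140768 + 164 = -140604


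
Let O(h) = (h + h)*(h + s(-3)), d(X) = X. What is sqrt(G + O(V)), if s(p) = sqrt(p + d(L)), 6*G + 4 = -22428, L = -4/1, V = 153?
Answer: sqrt(387714 + 2754*I*sqrt(7))/3 ≈ 207.56 + 1.9502*I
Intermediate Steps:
L = -4 (L = -4*1 = -4)
G = -11216/3 (G = -2/3 + (1/6)*(-22428) = -2/3 - 3738 = -11216/3 ≈ -3738.7)
s(p) = sqrt(-4 + p) (s(p) = sqrt(p - 4) = sqrt(-4 + p))
O(h) = 2*h*(h + I*sqrt(7)) (O(h) = (h + h)*(h + sqrt(-4 - 3)) = (2*h)*(h + sqrt(-7)) = (2*h)*(h + I*sqrt(7)) = 2*h*(h + I*sqrt(7)))
sqrt(G + O(V)) = sqrt(-11216/3 + 2*153*(153 + I*sqrt(7))) = sqrt(-11216/3 + (46818 + 306*I*sqrt(7))) = sqrt(129238/3 + 306*I*sqrt(7))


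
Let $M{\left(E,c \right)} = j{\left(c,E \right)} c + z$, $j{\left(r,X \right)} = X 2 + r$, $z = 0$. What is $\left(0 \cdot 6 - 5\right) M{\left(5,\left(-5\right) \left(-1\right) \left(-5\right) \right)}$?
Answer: $-1875$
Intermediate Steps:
$j{\left(r,X \right)} = r + 2 X$ ($j{\left(r,X \right)} = 2 X + r = r + 2 X$)
$M{\left(E,c \right)} = c \left(c + 2 E\right)$ ($M{\left(E,c \right)} = \left(c + 2 E\right) c + 0 = c \left(c + 2 E\right) + 0 = c \left(c + 2 E\right)$)
$\left(0 \cdot 6 - 5\right) M{\left(5,\left(-5\right) \left(-1\right) \left(-5\right) \right)} = \left(0 \cdot 6 - 5\right) \left(-5\right) \left(-1\right) \left(-5\right) \left(\left(-5\right) \left(-1\right) \left(-5\right) + 2 \cdot 5\right) = \left(0 - 5\right) 5 \left(-5\right) \left(5 \left(-5\right) + 10\right) = - 5 \left(- 25 \left(-25 + 10\right)\right) = - 5 \left(\left(-25\right) \left(-15\right)\right) = \left(-5\right) 375 = -1875$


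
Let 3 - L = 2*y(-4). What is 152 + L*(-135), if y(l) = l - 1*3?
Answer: -2143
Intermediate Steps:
y(l) = -3 + l (y(l) = l - 3 = -3 + l)
L = 17 (L = 3 - 2*(-3 - 4) = 3 - 2*(-7) = 3 - 1*(-14) = 3 + 14 = 17)
152 + L*(-135) = 152 + 17*(-135) = 152 - 2295 = -2143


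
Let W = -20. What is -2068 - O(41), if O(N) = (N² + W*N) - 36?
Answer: -2893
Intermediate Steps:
O(N) = -36 + N² - 20*N (O(N) = (N² - 20*N) - 36 = -36 + N² - 20*N)
-2068 - O(41) = -2068 - (-36 + 41² - 20*41) = -2068 - (-36 + 1681 - 820) = -2068 - 1*825 = -2068 - 825 = -2893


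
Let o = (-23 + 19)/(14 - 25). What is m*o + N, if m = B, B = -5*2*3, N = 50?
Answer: 430/11 ≈ 39.091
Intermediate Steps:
o = 4/11 (o = -4/(-11) = -4*(-1/11) = 4/11 ≈ 0.36364)
B = -30 (B = -10*3 = -30)
m = -30
m*o + N = -30*4/11 + 50 = -120/11 + 50 = 430/11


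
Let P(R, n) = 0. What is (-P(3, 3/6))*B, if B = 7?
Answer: 0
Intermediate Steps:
(-P(3, 3/6))*B = -1*0*7 = 0*7 = 0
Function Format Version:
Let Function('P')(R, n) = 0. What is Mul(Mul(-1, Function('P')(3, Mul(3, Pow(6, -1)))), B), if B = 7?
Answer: 0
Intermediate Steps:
Mul(Mul(-1, Function('P')(3, Mul(3, Pow(6, -1)))), B) = Mul(Mul(-1, 0), 7) = Mul(0, 7) = 0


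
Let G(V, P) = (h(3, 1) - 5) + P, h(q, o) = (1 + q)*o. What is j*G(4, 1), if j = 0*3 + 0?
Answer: 0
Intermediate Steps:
h(q, o) = o*(1 + q)
j = 0 (j = 0 + 0 = 0)
G(V, P) = -1 + P (G(V, P) = (1*(1 + 3) - 5) + P = (1*4 - 5) + P = (4 - 5) + P = -1 + P)
j*G(4, 1) = 0*(-1 + 1) = 0*0 = 0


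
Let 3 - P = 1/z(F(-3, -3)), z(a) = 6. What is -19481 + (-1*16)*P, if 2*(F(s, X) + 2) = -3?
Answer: -58579/3 ≈ -19526.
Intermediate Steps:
F(s, X) = -7/2 (F(s, X) = -2 + (½)*(-3) = -2 - 3/2 = -7/2)
P = 17/6 (P = 3 - 1/6 = 3 - 1*⅙ = 3 - ⅙ = 17/6 ≈ 2.8333)
-19481 + (-1*16)*P = -19481 - 1*16*(17/6) = -19481 - 16*17/6 = -19481 - 136/3 = -58579/3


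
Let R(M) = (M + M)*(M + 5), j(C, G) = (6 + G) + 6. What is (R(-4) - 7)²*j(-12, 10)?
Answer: 4950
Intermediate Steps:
j(C, G) = 12 + G
R(M) = 2*M*(5 + M) (R(M) = (2*M)*(5 + M) = 2*M*(5 + M))
(R(-4) - 7)²*j(-12, 10) = (2*(-4)*(5 - 4) - 7)²*(12 + 10) = (2*(-4)*1 - 7)²*22 = (-8 - 7)²*22 = (-15)²*22 = 225*22 = 4950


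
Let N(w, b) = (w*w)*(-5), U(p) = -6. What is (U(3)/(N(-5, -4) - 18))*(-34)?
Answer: -204/143 ≈ -1.4266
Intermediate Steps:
N(w, b) = -5*w² (N(w, b) = w²*(-5) = -5*w²)
(U(3)/(N(-5, -4) - 18))*(-34) = (-6/(-5*(-5)² - 18))*(-34) = (-6/(-5*25 - 18))*(-34) = (-6/(-125 - 18))*(-34) = (-6/(-143))*(-34) = -1/143*(-6)*(-34) = (6/143)*(-34) = -204/143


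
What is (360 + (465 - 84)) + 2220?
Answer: 2961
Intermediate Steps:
(360 + (465 - 84)) + 2220 = (360 + 381) + 2220 = 741 + 2220 = 2961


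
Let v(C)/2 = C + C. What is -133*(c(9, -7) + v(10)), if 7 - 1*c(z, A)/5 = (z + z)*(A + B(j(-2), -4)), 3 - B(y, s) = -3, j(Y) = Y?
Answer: -21945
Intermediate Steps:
v(C) = 4*C (v(C) = 2*(C + C) = 2*(2*C) = 4*C)
B(y, s) = 6 (B(y, s) = 3 - 1*(-3) = 3 + 3 = 6)
c(z, A) = 35 - 10*z*(6 + A) (c(z, A) = 35 - 5*(z + z)*(A + 6) = 35 - 5*2*z*(6 + A) = 35 - 10*z*(6 + A))
-133*(c(9, -7) + v(10)) = -133*((35 - 60*9 - 10*(-7)*9) + 4*10) = -133*((35 - 540 + 630) + 40) = -133*(125 + 40) = -133*165 = -21945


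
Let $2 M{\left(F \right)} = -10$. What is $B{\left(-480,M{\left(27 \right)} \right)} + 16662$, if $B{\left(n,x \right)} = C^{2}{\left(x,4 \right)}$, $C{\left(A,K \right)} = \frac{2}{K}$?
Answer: $\frac{66649}{4} \approx 16662.0$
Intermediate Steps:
$M{\left(F \right)} = -5$ ($M{\left(F \right)} = \frac{1}{2} \left(-10\right) = -5$)
$B{\left(n,x \right)} = \frac{1}{4}$ ($B{\left(n,x \right)} = \left(\frac{2}{4}\right)^{2} = \left(2 \cdot \frac{1}{4}\right)^{2} = \left(\frac{1}{2}\right)^{2} = \frac{1}{4}$)
$B{\left(-480,M{\left(27 \right)} \right)} + 16662 = \frac{1}{4} + 16662 = \frac{66649}{4}$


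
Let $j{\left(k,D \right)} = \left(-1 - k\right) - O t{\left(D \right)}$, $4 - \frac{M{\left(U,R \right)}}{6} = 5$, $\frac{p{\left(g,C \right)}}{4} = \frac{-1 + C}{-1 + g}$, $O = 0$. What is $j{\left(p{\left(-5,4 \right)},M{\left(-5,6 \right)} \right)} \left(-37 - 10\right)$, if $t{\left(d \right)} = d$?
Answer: $-47$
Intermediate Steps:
$p{\left(g,C \right)} = \frac{4 \left(-1 + C\right)}{-1 + g}$ ($p{\left(g,C \right)} = 4 \frac{-1 + C}{-1 + g} = \frac{4 \left(-1 + C\right)}{-1 + g}$)
$M{\left(U,R \right)} = -6$ ($M{\left(U,R \right)} = 24 - 30 = -6$)
$j{\left(k,D \right)} = -1 - k$ ($j{\left(k,D \right)} = \left(-1 - k\right) - 0 D = \left(-1 - k\right) - 0 = \left(-1 - k\right) + 0 = -1 - k$)
$j{\left(p{\left(-5,4 \right)},M{\left(-5,6 \right)} \right)} \left(-37 - 10\right) = \left(-1 - \frac{4 \left(-1 + 4\right)}{-1 - 5}\right) \left(-37 - 10\right) = \left(-1 - 4 \frac{1}{-6} \cdot 3\right) \left(-47\right) = \left(-1 - 4 \left(- \frac{1}{6}\right) 3\right) \left(-47\right) = \left(-1 - -2\right) \left(-47\right) = \left(-1 + 2\right) \left(-47\right) = 1 \left(-47\right) = -47$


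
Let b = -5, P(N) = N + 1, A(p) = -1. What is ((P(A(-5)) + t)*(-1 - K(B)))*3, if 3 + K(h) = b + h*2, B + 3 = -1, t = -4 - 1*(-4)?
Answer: 0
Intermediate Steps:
t = 0 (t = -4 + 4 = 0)
P(N) = 1 + N
B = -4 (B = -3 - 1 = -4)
K(h) = -8 + 2*h (K(h) = -3 + (-5 + h*2) = -3 + (-5 + 2*h) = -8 + 2*h)
((P(A(-5)) + t)*(-1 - K(B)))*3 = (((1 - 1) + 0)*(-1 - (-8 + 2*(-4))))*3 = ((0 + 0)*(-1 - (-8 - 8)))*3 = (0*(-1 - 1*(-16)))*3 = (0*(-1 + 16))*3 = (0*15)*3 = 0*3 = 0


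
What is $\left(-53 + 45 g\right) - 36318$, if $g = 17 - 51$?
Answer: $-37901$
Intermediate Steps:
$g = -34$
$\left(-53 + 45 g\right) - 36318 = \left(-53 + 45 \left(-34\right)\right) - 36318 = \left(-53 - 1530\right) - 36318 = -1583 - 36318 = -37901$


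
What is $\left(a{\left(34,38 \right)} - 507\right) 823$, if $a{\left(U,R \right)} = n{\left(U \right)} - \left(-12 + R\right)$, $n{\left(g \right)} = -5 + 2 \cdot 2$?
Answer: $-439482$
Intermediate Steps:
$n{\left(g \right)} = -1$ ($n{\left(g \right)} = -5 + 4 = -1$)
$a{\left(U,R \right)} = 11 - R$ ($a{\left(U,R \right)} = -1 - \left(-12 + R\right) = 11 - R$)
$\left(a{\left(34,38 \right)} - 507\right) 823 = \left(\left(11 - 38\right) - 507\right) 823 = \left(-27 - 507\right) 823 = \left(-534\right) 823 = -439482$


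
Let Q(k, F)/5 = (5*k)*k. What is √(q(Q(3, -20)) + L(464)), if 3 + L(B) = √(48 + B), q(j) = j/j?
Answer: √(-2 + 16*√2) ≈ 4.5417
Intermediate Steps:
Q(k, F) = 25*k² (Q(k, F) = 5*((5*k)*k) = 5*(5*k²) = 25*k²)
q(j) = 1
L(B) = -3 + √(48 + B)
√(q(Q(3, -20)) + L(464)) = √(1 + (-3 + √(48 + 464))) = √(1 + (-3 + √512)) = √(1 + (-3 + 16*√2)) = √(-2 + 16*√2)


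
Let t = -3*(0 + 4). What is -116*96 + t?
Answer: -11148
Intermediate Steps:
t = -12 (t = -3*4 = -12)
-116*96 + t = -116*96 - 12 = -11136 - 12 = -11148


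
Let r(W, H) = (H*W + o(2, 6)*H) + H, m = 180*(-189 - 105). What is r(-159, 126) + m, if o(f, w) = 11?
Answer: -71442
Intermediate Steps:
m = -52920 (m = 180*(-294) = -52920)
r(W, H) = 12*H + H*W (r(W, H) = (H*W + 11*H) + H = (11*H + H*W) + H = 12*H + H*W)
r(-159, 126) + m = 126*(12 - 159) - 52920 = 126*(-147) - 52920 = -18522 - 52920 = -71442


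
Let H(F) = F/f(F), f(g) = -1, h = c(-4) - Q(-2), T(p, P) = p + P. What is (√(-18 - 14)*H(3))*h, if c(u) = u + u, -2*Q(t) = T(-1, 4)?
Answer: 78*I*√2 ≈ 110.31*I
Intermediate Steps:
T(p, P) = P + p
Q(t) = -3/2 (Q(t) = -(4 - 1)/2 = -½*3 = -3/2)
c(u) = 2*u
h = -13/2 (h = 2*(-4) - 1*(-3/2) = -8 + 3/2 = -13/2 ≈ -6.5000)
H(F) = -F (H(F) = F/(-1) = F*(-1) = -F)
(√(-18 - 14)*H(3))*h = (√(-18 - 14)*(-1*3))*(-13/2) = (√(-32)*(-3))*(-13/2) = ((4*I*√2)*(-3))*(-13/2) = -12*I*√2*(-13/2) = 78*I*√2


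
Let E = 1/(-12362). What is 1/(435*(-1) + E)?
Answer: -12362/5377471 ≈ -0.0022989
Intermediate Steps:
E = -1/12362 ≈ -8.0893e-5
1/(435*(-1) + E) = 1/(435*(-1) - 1/12362) = 1/(-435 - 1/12362) = 1/(-5377471/12362) = -12362/5377471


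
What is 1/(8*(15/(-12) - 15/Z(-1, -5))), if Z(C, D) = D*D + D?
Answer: -1/16 ≈ -0.062500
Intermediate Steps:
Z(C, D) = D + D² (Z(C, D) = D² + D = D + D²)
1/(8*(15/(-12) - 15/Z(-1, -5))) = 1/(8*(15/(-12) - 15*(-1/(5*(1 - 5))))) = 1/(8*(15*(-1/12) - 15/((-5*(-4))))) = 1/(8*(-5/4 - 15/20)) = 1/(8*(-5/4 - 15*1/20)) = 1/(8*(-5/4 - ¾)) = 1/(8*(-2)) = 1/(-16) = -1/16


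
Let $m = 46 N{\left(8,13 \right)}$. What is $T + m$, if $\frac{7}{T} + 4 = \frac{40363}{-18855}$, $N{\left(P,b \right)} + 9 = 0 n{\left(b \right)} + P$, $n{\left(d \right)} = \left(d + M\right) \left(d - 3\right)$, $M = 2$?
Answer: $- \frac{5458003}{115783} \approx -47.14$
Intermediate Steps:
$n{\left(d \right)} = \left(-3 + d\right) \left(2 + d\right)$ ($n{\left(d \right)} = \left(d + 2\right) \left(d - 3\right) = \left(2 + d\right) \left(-3 + d\right) = \left(-3 + d\right) \left(2 + d\right)$)
$N{\left(P,b \right)} = -9 + P$ ($N{\left(P,b \right)} = -9 + \left(0 \left(-6 + b^{2} - b\right) + P\right) = -9 + \left(0 + P\right) = -9 + P$)
$T = - \frac{131985}{115783}$ ($T = \frac{7}{-4 + \frac{40363}{-18855}} = \frac{7}{-4 + 40363 \left(- \frac{1}{18855}\right)} = \frac{7}{-4 - \frac{40363}{18855}} = \frac{7}{- \frac{115783}{18855}} = 7 \left(- \frac{18855}{115783}\right) = - \frac{131985}{115783} \approx -1.1399$)
$m = -46$ ($m = 46 \left(-9 + 8\right) = 46 \left(-1\right) = -46$)
$T + m = - \frac{131985}{115783} - 46 = - \frac{5458003}{115783}$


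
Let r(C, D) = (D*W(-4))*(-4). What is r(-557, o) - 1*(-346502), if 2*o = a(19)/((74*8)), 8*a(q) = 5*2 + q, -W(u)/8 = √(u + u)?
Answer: 346502 + 29*I*√2/148 ≈ 3.465e+5 + 0.27711*I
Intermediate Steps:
W(u) = -8*√2*√u (W(u) = -8*√(u + u) = -8*√2*√u)
a(q) = 5/4 + q/8 (a(q) = (5*2 + q)/8 = (10 + q)/8 = 5/4 + q/8)
o = 29/9472 (o = ((5/4 + (⅛)*19)/((74*8)))/2 = ((5/4 + 19/8)/592)/2 = ((29/8)*(1/592))/2 = (½)*(29/4736) = 29/9472 ≈ 0.0030617)
r(C, D) = 64*I*D*√2 (r(C, D) = (D*(-8*√2*√(-4)))*(-4) = (D*(-8*√2*2*I))*(-4) = (D*(-16*I*√2))*(-4) = -16*I*D*√2*(-4) = 64*I*D*√2)
r(-557, o) - 1*(-346502) = 64*I*(29/9472)*√2 - 1*(-346502) = 29*I*√2/148 + 346502 = 346502 + 29*I*√2/148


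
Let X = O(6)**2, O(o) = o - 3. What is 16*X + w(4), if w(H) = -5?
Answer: 139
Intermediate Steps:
O(o) = -3 + o
X = 9 (X = (-3 + 6)**2 = 3**2 = 9)
16*X + w(4) = 16*9 - 5 = 144 - 5 = 139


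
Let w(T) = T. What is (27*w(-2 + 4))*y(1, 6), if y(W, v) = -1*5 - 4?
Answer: -486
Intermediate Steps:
y(W, v) = -9 (y(W, v) = -5 - 4 = -9)
(27*w(-2 + 4))*y(1, 6) = (27*(-2 + 4))*(-9) = (27*2)*(-9) = 54*(-9) = -486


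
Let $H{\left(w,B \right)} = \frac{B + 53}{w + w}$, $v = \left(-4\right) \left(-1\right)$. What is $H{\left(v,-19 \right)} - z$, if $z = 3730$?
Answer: $- \frac{14903}{4} \approx -3725.8$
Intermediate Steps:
$v = 4$
$H{\left(w,B \right)} = \frac{53 + B}{2 w}$
$H{\left(v,-19 \right)} - z = \frac{53 - 19}{2 \cdot 4} - 3730 = \frac{1}{2} \cdot \frac{1}{4} \cdot 34 - 3730 = \frac{17}{4} - 3730 = - \frac{14903}{4}$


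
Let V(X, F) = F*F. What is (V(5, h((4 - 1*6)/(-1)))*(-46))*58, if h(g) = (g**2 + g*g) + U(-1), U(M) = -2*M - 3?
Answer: -130732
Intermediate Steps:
U(M) = -3 - 2*M
h(g) = -1 + 2*g**2 (h(g) = (g**2 + g*g) + (-3 - 2*(-1)) = (g**2 + g**2) + (-3 + 2) = 2*g**2 - 1 = -1 + 2*g**2)
V(X, F) = F**2
(V(5, h((4 - 1*6)/(-1)))*(-46))*58 = ((-1 + 2*((4 - 1*6)/(-1))**2)**2*(-46))*58 = ((-1 + 2*((4 - 6)*(-1))**2)**2*(-46))*58 = ((-1 + 2*(-2*(-1))**2)**2*(-46))*58 = ((-1 + 2*2**2)**2*(-46))*58 = ((-1 + 2*4)**2*(-46))*58 = ((-1 + 8)**2*(-46))*58 = (7**2*(-46))*58 = (49*(-46))*58 = -2254*58 = -130732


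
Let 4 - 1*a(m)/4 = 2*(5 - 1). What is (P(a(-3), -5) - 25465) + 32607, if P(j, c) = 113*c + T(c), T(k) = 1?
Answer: 6578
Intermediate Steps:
a(m) = -16 (a(m) = 16 - 8*(5 - 1) = 16 - 8*4 = 16 - 4*8 = 16 - 32 = -16)
P(j, c) = 1 + 113*c (P(j, c) = 113*c + 1 = 1 + 113*c)
(P(a(-3), -5) - 25465) + 32607 = ((1 + 113*(-5)) - 25465) + 32607 = ((1 - 565) - 25465) + 32607 = (-564 - 25465) + 32607 = -26029 + 32607 = 6578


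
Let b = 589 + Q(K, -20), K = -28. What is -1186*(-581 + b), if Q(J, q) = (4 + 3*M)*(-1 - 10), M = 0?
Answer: 42696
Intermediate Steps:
Q(J, q) = -44 (Q(J, q) = (4 + 3*0)*(-1 - 10) = (4 + 0)*(-11) = 4*(-11) = -44)
b = 545 (b = 589 - 44 = 545)
-1186*(-581 + b) = -1186*(-581 + 545) = -1186*(-36) = 42696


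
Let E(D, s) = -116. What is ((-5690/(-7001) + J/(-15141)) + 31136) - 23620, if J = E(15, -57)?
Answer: 796799056162/106002141 ≈ 7516.8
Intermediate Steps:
J = -116
((-5690/(-7001) + J/(-15141)) + 31136) - 23620 = ((-5690/(-7001) - 116/(-15141)) + 31136) - 23620 = ((-5690*(-1/7001) - 116*(-1/15141)) + 31136) - 23620 = ((5690/7001 + 116/15141) + 31136) - 23620 = (86964406/106002141 + 31136) - 23620 = 3300569626582/106002141 - 23620 = 796799056162/106002141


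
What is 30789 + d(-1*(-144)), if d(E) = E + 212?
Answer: 31145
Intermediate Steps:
d(E) = 212 + E
30789 + d(-1*(-144)) = 30789 + (212 - 1*(-144)) = 30789 + (212 + 144) = 30789 + 356 = 31145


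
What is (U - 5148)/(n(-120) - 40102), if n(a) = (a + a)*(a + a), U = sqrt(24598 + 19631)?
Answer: -198/673 + sqrt(44229)/17498 ≈ -0.28219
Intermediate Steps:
U = sqrt(44229) ≈ 210.31
n(a) = 4*a**2 (n(a) = (2*a)*(2*a) = 4*a**2)
(U - 5148)/(n(-120) - 40102) = (sqrt(44229) - 5148)/(4*(-120)**2 - 40102) = (-5148 + sqrt(44229))/(4*14400 - 40102) = (-5148 + sqrt(44229))/(57600 - 40102) = (-5148 + sqrt(44229))/17498 = (-5148 + sqrt(44229))*(1/17498) = -198/673 + sqrt(44229)/17498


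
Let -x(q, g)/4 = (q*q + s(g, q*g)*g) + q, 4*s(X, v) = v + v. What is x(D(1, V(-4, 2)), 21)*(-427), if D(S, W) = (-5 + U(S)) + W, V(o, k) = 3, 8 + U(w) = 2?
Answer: -2917264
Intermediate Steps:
U(w) = -6 (U(w) = -8 + 2 = -6)
D(S, W) = -11 + W (D(S, W) = (-5 - 6) + W = -11 + W)
s(X, v) = v/2 (s(X, v) = (v + v)/4 = (2*v)/4 = v/2)
x(q, g) = -4*q - 4*q² - 2*q*g² (x(q, g) = -4*((q*q + ((q*g)/2)*g) + q) = -4*((q² + ((g*q)/2)*g) + q) = -4*((q² + (g*q/2)*g) + q) = -4*((q² + q*g²/2) + q) = -4*(q + q² + q*g²/2) = -4*q - 4*q² - 2*q*g²)
x(D(1, V(-4, 2)), 21)*(-427) = (2*(-11 + 3)*(-2 - 1*21² - 2*(-11 + 3)))*(-427) = (2*(-8)*(-2 - 1*441 - 2*(-8)))*(-427) = (2*(-8)*(-2 - 441 + 16))*(-427) = (2*(-8)*(-427))*(-427) = 6832*(-427) = -2917264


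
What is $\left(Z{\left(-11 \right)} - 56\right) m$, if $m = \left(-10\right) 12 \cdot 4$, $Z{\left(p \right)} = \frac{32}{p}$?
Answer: $\frac{311040}{11} \approx 28276.0$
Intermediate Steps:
$m = -480$ ($m = \left(-120\right) 4 = -480$)
$\left(Z{\left(-11 \right)} - 56\right) m = \left(\frac{32}{-11} - 56\right) \left(-480\right) = \left(32 \left(- \frac{1}{11}\right) - 56\right) \left(-480\right) = \left(- \frac{32}{11} - 56\right) \left(-480\right) = \left(- \frac{648}{11}\right) \left(-480\right) = \frac{311040}{11}$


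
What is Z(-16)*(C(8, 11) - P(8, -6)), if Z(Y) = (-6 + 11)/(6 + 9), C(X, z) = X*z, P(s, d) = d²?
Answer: 52/3 ≈ 17.333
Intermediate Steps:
Z(Y) = ⅓ (Z(Y) = 5/15 = 5*(1/15) = ⅓)
Z(-16)*(C(8, 11) - P(8, -6)) = (8*11 - 1*(-6)²)/3 = (88 - 1*36)/3 = (88 - 36)/3 = (⅓)*52 = 52/3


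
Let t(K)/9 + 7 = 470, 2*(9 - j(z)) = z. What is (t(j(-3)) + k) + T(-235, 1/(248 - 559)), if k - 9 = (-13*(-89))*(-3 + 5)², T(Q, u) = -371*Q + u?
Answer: 29852578/311 ≈ 95989.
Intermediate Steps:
T(Q, u) = u - 371*Q
j(z) = 9 - z/2
t(K) = 4167 (t(K) = -63 + 9*470 = -63 + 4230 = 4167)
k = 4637 (k = 9 + (-13*(-89))*(-3 + 5)² = 9 + 1157*2² = 9 + 1157*4 = 9 + 4628 = 4637)
(t(j(-3)) + k) + T(-235, 1/(248 - 559)) = (4167 + 4637) + (1/(248 - 559) - 371*(-235)) = 8804 + (1/(-311) + 87185) = 8804 + (-1/311 + 87185) = 8804 + 27114534/311 = 29852578/311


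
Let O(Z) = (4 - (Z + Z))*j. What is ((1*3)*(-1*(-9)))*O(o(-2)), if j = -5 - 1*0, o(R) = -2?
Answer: -1080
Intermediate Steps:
j = -5 (j = -5 + 0 = -5)
O(Z) = -20 + 10*Z (O(Z) = (4 - (Z + Z))*(-5) = (4 - 2*Z)*(-5) = -20 + 10*Z)
((1*3)*(-1*(-9)))*O(o(-2)) = ((1*3)*(-1*(-9)))*(-20 + 10*(-2)) = (3*9)*(-20 - 20) = 27*(-40) = -1080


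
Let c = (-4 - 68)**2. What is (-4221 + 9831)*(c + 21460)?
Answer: 149472840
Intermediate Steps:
c = 5184 (c = (-72)**2 = 5184)
(-4221 + 9831)*(c + 21460) = (-4221 + 9831)*(5184 + 21460) = 5610*26644 = 149472840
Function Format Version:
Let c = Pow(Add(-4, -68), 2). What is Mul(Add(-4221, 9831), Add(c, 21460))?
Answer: 149472840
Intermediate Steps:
c = 5184 (c = Pow(-72, 2) = 5184)
Mul(Add(-4221, 9831), Add(c, 21460)) = Mul(Add(-4221, 9831), Add(5184, 21460)) = Mul(5610, 26644) = 149472840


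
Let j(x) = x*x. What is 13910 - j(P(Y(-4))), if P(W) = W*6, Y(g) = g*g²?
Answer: -133546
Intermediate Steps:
Y(g) = g³
P(W) = 6*W
j(x) = x²
13910 - j(P(Y(-4))) = 13910 - (6*(-4)³)² = 13910 - (6*(-64))² = 13910 - 1*(-384)² = 13910 - 1*147456 = 13910 - 147456 = -133546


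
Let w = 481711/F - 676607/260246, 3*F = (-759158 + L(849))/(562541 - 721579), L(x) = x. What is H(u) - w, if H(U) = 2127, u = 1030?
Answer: -59392344675829943/197346884014 ≈ -3.0095e+5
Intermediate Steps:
F = 758309/477114 (F = ((-759158 + 849)/(562541 - 721579))/3 = (-758309/(-159038))/3 = (-758309*(-1/159038))/3 = (⅓)*(758309/159038) = 758309/477114 ≈ 1.5894)
w = 59812101498127721/197346884014 (w = 481711/(758309/477114) - 676607/260246 = 481711*(477114/758309) - 676607*1/260246 = 229831062054/758309 - 676607/260246 = 59812101498127721/197346884014 ≈ 3.0308e+5)
H(u) - w = 2127 - 1*59812101498127721/197346884014 = 2127 - 59812101498127721/197346884014 = -59392344675829943/197346884014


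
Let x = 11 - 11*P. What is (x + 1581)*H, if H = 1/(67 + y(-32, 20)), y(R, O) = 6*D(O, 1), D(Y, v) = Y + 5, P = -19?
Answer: 1801/217 ≈ 8.2995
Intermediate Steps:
D(Y, v) = 5 + Y
x = 220 (x = 11 - 11*(-19) = 11 + 209 = 220)
y(R, O) = 30 + 6*O (y(R, O) = 6*(5 + O) = 30 + 6*O)
H = 1/217 (H = 1/(67 + (30 + 6*20)) = 1/(67 + (30 + 120)) = 1/(67 + 150) = 1/217 ≈ 0.0046083)
(x + 1581)*H = (220 + 1581)*(1/217) = 1801*(1/217) = 1801/217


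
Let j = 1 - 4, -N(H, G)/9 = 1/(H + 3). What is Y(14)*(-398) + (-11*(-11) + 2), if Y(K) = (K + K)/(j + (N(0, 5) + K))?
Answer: -1270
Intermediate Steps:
N(H, G) = -9/(3 + H) (N(H, G) = -9/(H + 3) = -9/(3 + H))
j = -3
Y(K) = 2*K/(-6 + K) (Y(K) = (K + K)/(-3 + (-9/(3 + 0) + K)) = (2*K)/(-3 + (-9/3 + K)) = (2*K)/(-3 + (-9*1/3 + K)) = (2*K)/(-3 + (-3 + K)) = (2*K)/(-6 + K) = 2*K/(-6 + K))
Y(14)*(-398) + (-11*(-11) + 2) = (2*14/(-6 + 14))*(-398) + (-11*(-11) + 2) = (2*14/8)*(-398) + (121 + 2) = (2*14*(1/8))*(-398) + 123 = (7/2)*(-398) + 123 = -1393 + 123 = -1270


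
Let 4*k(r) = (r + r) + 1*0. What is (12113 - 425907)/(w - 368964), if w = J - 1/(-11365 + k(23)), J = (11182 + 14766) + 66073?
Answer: 9396020358/6288544699 ≈ 1.4941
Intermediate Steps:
k(r) = r/2 (k(r) = ((r + r) + 1*0)/4 = (2*r + 0)/4 = (2*r)/4 = r/2)
J = 92021 (J = 25948 + 66073 = 92021)
w = 2089520849/22707 (w = 92021 - 1/(-11365 + (½)*23) = 92021 - 1/(-11365 + 23/2) = 92021 - 1/(-22707/2) = 92021 - 1*(-2/22707) = 92021 + 2/22707 = 2089520849/22707 ≈ 92021.)
(12113 - 425907)/(w - 368964) = (12113 - 425907)/(2089520849/22707 - 368964) = -413794/(-6288544699/22707) = -413794*(-22707/6288544699) = 9396020358/6288544699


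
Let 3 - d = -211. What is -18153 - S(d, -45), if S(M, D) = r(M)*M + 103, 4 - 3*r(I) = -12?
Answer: -58192/3 ≈ -19397.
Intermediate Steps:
d = 214 (d = 3 - 1*(-211) = 3 + 211 = 214)
r(I) = 16/3 (r(I) = 4/3 - ⅓*(-12) = 4/3 + 4 = 16/3)
S(M, D) = 103 + 16*M/3 (S(M, D) = 16*M/3 + 103 = 103 + 16*M/3)
-18153 - S(d, -45) = -18153 - (103 + (16/3)*214) = -18153 - (103 + 3424/3) = -18153 - 1*3733/3 = -18153 - 3733/3 = -58192/3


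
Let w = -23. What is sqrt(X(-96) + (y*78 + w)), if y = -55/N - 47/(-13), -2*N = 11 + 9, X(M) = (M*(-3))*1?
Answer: 4*sqrt(61) ≈ 31.241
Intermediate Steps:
X(M) = -3*M (X(M) = -3*M*1 = -3*M)
N = -10 (N = -(11 + 9)/2 = -1/2*20 = -10)
y = 237/26 (y = -55/(-10) - 47/(-13) = -55*(-1/10) - 47*(-1/13) = 11/2 + 47/13 = 237/26 ≈ 9.1154)
sqrt(X(-96) + (y*78 + w)) = sqrt(-3*(-96) + ((237/26)*78 - 23)) = sqrt(288 + (711 - 23)) = sqrt(288 + 688) = sqrt(976) = 4*sqrt(61)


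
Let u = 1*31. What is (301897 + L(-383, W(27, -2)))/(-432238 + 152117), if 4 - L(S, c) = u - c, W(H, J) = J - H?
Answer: -301841/280121 ≈ -1.0775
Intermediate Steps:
u = 31
L(S, c) = -27 + c (L(S, c) = 4 - (31 - c) = 4 + (-31 + c) = -27 + c)
(301897 + L(-383, W(27, -2)))/(-432238 + 152117) = (301897 + (-27 + (-2 - 1*27)))/(-432238 + 152117) = (301897 + (-27 + (-2 - 27)))/(-280121) = (301897 + (-27 - 29))*(-1/280121) = (301897 - 56)*(-1/280121) = 301841*(-1/280121) = -301841/280121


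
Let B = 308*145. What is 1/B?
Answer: 1/44660 ≈ 2.2391e-5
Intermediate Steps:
B = 44660
1/B = 1/44660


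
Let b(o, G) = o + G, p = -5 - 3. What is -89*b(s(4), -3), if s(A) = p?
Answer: 979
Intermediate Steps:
p = -8
s(A) = -8
b(o, G) = G + o
-89*b(s(4), -3) = -89*(-3 - 8) = -89*(-11) = 979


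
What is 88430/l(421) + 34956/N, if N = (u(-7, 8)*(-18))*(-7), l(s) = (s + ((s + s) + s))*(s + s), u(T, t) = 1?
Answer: 1377117593/4962748 ≈ 277.49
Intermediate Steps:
l(s) = 8*s² (l(s) = (s + (2*s + s))*(2*s) = (s + 3*s)*(2*s) = (4*s)*(2*s) = 8*s²)
N = 126 (N = (1*(-18))*(-7) = -18*(-7) = 126)
88430/l(421) + 34956/N = 88430/((8*421²)) + 34956/126 = 88430/((8*177241)) + 34956*(1/126) = 88430/1417928 + 1942/7 = 88430*(1/1417928) + 1942/7 = 44215/708964 + 1942/7 = 1377117593/4962748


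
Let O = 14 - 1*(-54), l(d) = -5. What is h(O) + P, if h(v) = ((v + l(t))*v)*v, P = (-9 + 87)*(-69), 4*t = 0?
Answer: 285930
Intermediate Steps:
t = 0 (t = (¼)*0 = 0)
O = 68 (O = 14 + 54 = 68)
P = -5382 (P = 78*(-69) = -5382)
h(v) = v²*(-5 + v) (h(v) = ((v - 5)*v)*v = ((-5 + v)*v)*v = (v*(-5 + v))*v = v²*(-5 + v))
h(O) + P = 68²*(-5 + 68) - 5382 = 4624*63 - 5382 = 291312 - 5382 = 285930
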